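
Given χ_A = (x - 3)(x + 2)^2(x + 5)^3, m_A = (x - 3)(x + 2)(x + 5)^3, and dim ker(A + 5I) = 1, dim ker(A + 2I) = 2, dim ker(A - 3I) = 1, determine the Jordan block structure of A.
λ = -5: algebraic multiplicity 3 (exponent in χ_A), largest block size 3 (exponent in m_A), 1 block (geometric multiplicity). This forces block sizes [3].
λ = -2: algebraic multiplicity 2 (exponent in χ_A), largest block size 1 (exponent in m_A), 2 blocks (geometric multiplicity). These force block sizes [1, 1].
λ = 3: algebraic multiplicity 1 (exponent in χ_A), largest block size 1 (exponent in m_A), 1 block (geometric multiplicity). This forces block sizes [1].

Jordan blocks: (-5, 3), (-2, 1), (-2, 1), (3, 1)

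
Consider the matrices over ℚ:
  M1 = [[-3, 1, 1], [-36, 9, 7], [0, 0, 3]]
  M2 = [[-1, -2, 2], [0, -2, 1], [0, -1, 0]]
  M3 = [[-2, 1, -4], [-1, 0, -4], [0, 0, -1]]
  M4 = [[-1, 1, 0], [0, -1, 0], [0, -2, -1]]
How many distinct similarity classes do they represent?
2 classes: {M1}, {M2, M3, M4}

Characteristic polynomials: χ_{M1} = (x - 3)^3, χ_{M2} = (x + 1)^3, χ_{M3} = (x + 1)^3, χ_{M4} = (x + 1)^3.

{M1}: invariant factors (x - 3)^3.

{M2, M3, M4}: invariant factors x + 1, (x + 1)^2.

Matrices are similar if and only if their invariant-factor lists agree; the partition into similarity classes is {M1}, {M2, M3, M4}.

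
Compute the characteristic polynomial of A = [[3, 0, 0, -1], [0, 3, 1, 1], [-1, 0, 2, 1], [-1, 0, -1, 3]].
χ_A(x) = (x - 3)^3(x - 2)

xI - A = [[x - 3, 0, 0, 1], [0, x - 3, -1, -1], [1, 0, x - 2, -1], [1, 0, 1, x - 3]].

Expanding det(xI - A) along the first row:
det(xI - A) = + (x - 3)·det([[x - 3, -1, -1], [0, x - 2, -1], [0, 1, x - 3]]) - (0)·det([[0, -1, -1], [1, x - 2, -1], [1, 1, x - 3]]) + (0)·det([[0, x - 3, -1], [1, 0, -1], [1, 0, x - 3]]) - (1)·det([[0, x - 3, -1], [1, 0, x - 2], [1, 0, 1]]).

Evaluating gives χ_A(x) = x^4 - 11x^3 + 45x^2 - 81x + 54 = (x - 3)^3(x - 2).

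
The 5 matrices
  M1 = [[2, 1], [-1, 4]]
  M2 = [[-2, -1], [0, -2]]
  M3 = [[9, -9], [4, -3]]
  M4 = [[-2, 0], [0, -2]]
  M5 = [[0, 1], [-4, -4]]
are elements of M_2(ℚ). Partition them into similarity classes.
3 classes: {M1, M3}, {M2, M5}, {M4}

Characteristic polynomials: χ_{M1} = (x - 3)^2, χ_{M2} = (x + 2)^2, χ_{M3} = (x - 3)^2, χ_{M4} = (x + 2)^2, χ_{M5} = (x + 2)^2.

{M1, M3}: invariant factors (x - 3)^2.

{M2, M5}: invariant factors (x + 2)^2.

{M4}: invariant factors x + 2, x + 2.

Matrices are similar if and only if their invariant-factor lists agree; the partition into similarity classes is {M1, M3}, {M2, M5}, {M4}.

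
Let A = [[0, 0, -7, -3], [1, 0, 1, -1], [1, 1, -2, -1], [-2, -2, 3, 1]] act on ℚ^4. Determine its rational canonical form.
R = [[0, 0, 0, -4], [1, 0, 0, -3], [0, 1, 0, 1], [0, 0, 1, -1]]

The invariant factors of A (the non-unit diagonal entries of the Smith normal form of xI - A over ℚ[x]) are (x + 1)(x^3 - x + 4), each dividing the next. The characteristic polynomial is their product, (x + 1)(x^3 - x + 4).

The rational canonical form is the block-diagonal matrix of companion matrices C(f_i):
R = [[0, 0, 0, -4], [1, 0, 0, -3], [0, 1, 0, 1], [0, 0, 1, -1]].

Note the characteristic polynomial does not split into linear factors over ℚ, so A has no Jordan form over ℚ; the rational canonical form exists over any field.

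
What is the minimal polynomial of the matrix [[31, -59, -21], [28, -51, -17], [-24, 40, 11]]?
The characteristic polynomial factors as (x + 3)^3. The minimal polynomial is ∏(x - λ)^{k_λ} where k_λ is the size of the largest Jordan block at λ.

For λ = -3: rank(A + 3I) = 2, and the largest Jordan block has size 3 (the smallest k with rank((A + 3I)^k) = rank((A + 3I)^(k+1))).

So m_A(x) = (x + 3)^3.

m_A(x) = (x + 3)^3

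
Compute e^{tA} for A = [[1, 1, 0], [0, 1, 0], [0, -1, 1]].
e^{tA} = [[e^{t}, t*e^{t}, 0], [0, e^{t}, 0], [0, -t*e^{t}, e^{t}]]

A has Jordan form J = [[1, 1, 0], [0, 1, 0], [0, 0, 1]] with A = PJP^{-1}, so e^{tA} = P e^{tJ} P^{-1}.

For a Jordan block J_k(λ), e^{tJ_k(λ)} = e^{λt} · (I + tN + t^2 N^2/2! + ... + t^{k-1} N^{k-1}/(k-1)!) where N is the nilpotent superdiagonal part.

Assembling the blocks and conjugating back gives the entries of e^{tA} as shown above.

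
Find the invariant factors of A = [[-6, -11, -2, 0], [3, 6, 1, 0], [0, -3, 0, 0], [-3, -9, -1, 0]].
The Jordan structure of A has elementary divisors x^3, x. Arranging the block sizes at each eigenvalue in decreasing order and taking row products gives the invariant factors.

Invariant factors (smallest first, each dividing the next): x, x^3.

Check: the last factor x^3 is the minimal polynomial, and the product x^4 is the characteristic polynomial.

x, x^3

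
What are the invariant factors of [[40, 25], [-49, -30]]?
(x - 5)^2

The Jordan structure of A has elementary divisors (x - 5)^2. Arranging the block sizes at each eigenvalue in decreasing order and taking row products gives the invariant factors.

Invariant factors (smallest first, each dividing the next): (x - 5)^2.

Check: the last factor (x - 5)^2 is the minimal polynomial, and the product (x - 5)^2 is the characteristic polynomial.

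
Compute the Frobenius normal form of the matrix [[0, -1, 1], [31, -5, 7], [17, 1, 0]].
R = [[0, 0, -3], [1, 0, -7], [0, 1, -5]]

The invariant factors of A (the non-unit diagonal entries of the Smith normal form of xI - A over ℚ[x]) are (x + 1)^2(x + 3), each dividing the next. The characteristic polynomial is their product, (x + 1)^2(x + 3).

The rational canonical form is the block-diagonal matrix of companion matrices C(f_i):
R = [[0, 0, -3], [1, 0, -7], [0, 1, -5]].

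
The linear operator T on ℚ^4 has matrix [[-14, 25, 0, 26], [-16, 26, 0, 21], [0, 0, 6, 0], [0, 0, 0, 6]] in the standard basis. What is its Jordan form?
J = [[6, 1, 0, 0], [0, 6, 1, 0], [0, 0, 6, 0], [0, 0, 0, 6]]

The characteristic polynomial is det(xI - A) = (x - 6)^4, so the eigenvalues are 6 (algebraic multiplicity 4).

For λ = 6: rank(A - 6I) = 2, rank((A - 6I)^2) = 1, rank((A - 6I)^3) = 0. The eigenspace has dimension 4 - 2 = 2, so there are 2 Jordan blocks; the rank sequence gives block sizes [3, 1].

Assembling the blocks gives the Jordan form J above.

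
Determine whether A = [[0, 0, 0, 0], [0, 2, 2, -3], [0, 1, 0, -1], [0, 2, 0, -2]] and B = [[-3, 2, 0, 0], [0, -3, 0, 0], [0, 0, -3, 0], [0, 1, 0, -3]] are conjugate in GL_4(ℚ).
trace(A) = 0 but trace(B) = -12. The trace is a similarity invariant, so A and B are not similar.

No.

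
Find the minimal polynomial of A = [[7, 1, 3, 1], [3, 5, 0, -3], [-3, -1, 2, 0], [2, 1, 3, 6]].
The characteristic polynomial factors as (x - 5)^4. The minimal polynomial is ∏(x - λ)^{k_λ} where k_λ is the size of the largest Jordan block at λ.

For λ = 5: rank(A - 5I) = 2, and the largest Jordan block has size 2 (the smallest k with rank((A - 5I)^k) = rank((A - 5I)^(k+1))).

So m_A(x) = (x - 5)^2.

m_A(x) = (x - 5)^2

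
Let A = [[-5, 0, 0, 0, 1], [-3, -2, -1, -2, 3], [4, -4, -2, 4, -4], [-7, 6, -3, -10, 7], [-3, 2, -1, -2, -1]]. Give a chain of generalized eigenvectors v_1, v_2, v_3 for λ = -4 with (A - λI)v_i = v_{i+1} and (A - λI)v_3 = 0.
We seek v_1 ∈ ker((A + 4I)^3) \ ker((A + 4I)^2), then set v_{i+1} = (A + 4I) v_i.

One such chain is v_1 = [[0, 0, 1, -1, 0]]^T, v_2 = [[0, 1, -2, 3, 1]]^T, v_3 = [[1, 1, 0, 1, 1]]^T. Check: (A + 4I) v_3 = [[0, 0, 0, 0, 0]]^T = 0.

v_1 = [[0, 0, 1, -1, 0]]^T, v_2 = [[0, 1, -2, 3, 1]]^T, v_3 = [[1, 1, 0, 1, 1]]^T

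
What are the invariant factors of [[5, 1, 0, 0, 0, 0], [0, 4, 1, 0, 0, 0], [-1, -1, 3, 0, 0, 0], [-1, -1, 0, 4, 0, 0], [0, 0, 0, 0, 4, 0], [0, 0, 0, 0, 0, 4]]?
The Jordan structure of A has elementary divisors (x - 4)^3, (x - 4), (x - 4), (x - 4). Arranging the block sizes at each eigenvalue in decreasing order and taking row products gives the invariant factors.

Invariant factors (smallest first, each dividing the next): x - 4, x - 4, x - 4, (x - 4)^3.

Check: the last factor (x - 4)^3 is the minimal polynomial, and the product (x - 4)^6 is the characteristic polynomial.

x - 4, x - 4, x - 4, (x - 4)^3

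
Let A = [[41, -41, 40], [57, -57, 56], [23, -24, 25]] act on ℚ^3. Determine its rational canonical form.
The invariant factors of A (the non-unit diagonal entries of the Smith normal form of xI - A over ℚ[x]) are (x - 4)^2(x - 1), each dividing the next. The characteristic polynomial is their product, (x - 4)^2(x - 1).

The rational canonical form is the block-diagonal matrix of companion matrices C(f_i):
R = [[0, 0, 16], [1, 0, -24], [0, 1, 9]].

R = [[0, 0, 16], [1, 0, -24], [0, 1, 9]]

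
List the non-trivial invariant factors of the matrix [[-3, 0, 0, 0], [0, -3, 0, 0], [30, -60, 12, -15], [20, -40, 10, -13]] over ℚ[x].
The Jordan structure of A has elementary divisors (x + 3), (x + 3), (x + 3), (x - 2). Arranging the block sizes at each eigenvalue in decreasing order and taking row products gives the invariant factors.

Invariant factors (smallest first, each dividing the next): x + 3, x + 3, (x - 2)(x + 3).

Check: the last factor (x - 2)(x + 3) is the minimal polynomial, and the product (x - 2)(x + 3)^3 is the characteristic polynomial.

x + 3, x + 3, (x - 2)(x + 3)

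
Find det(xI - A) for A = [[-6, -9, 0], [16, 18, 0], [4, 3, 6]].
xI - A = [[x + 6, 9, 0], [-16, x - 18, 0], [-4, -3, x - 6]].

Expanding det(xI - A) along the first row:
det(xI - A) = + (x + 6)·det([[x - 18, 0], [-3, x - 6]]) - (9)·det([[-16, 0], [-4, x - 6]]) + (0)·det([[-16, x - 18], [-4, -3]]).

Evaluating gives χ_A(x) = x^3 - 18x^2 + 108x - 216 = (x - 6)^3.

χ_A(x) = (x - 6)^3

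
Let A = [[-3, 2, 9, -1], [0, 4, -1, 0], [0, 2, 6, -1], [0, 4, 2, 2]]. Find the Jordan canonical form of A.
The characteristic polynomial is det(xI - A) = (x - 4)^3(x + 3), so the eigenvalues are -3 (algebraic multiplicity 1), 4 (algebraic multiplicity 3).

For λ = -3: algebraic multiplicity 1 gives one 1×1 block.

For λ = 4: rank(A - 4I) = 3, rank((A - 4I)^2) = 2, rank((A - 4I)^3) = 1. The eigenspace has dimension 4 - 3 = 1, so there is 1 Jordan block; the rank sequence gives block sizes [3].

Assembling the blocks gives the Jordan form J above.

J = [[-3, 0, 0, 0], [0, 4, 1, 0], [0, 0, 4, 1], [0, 0, 0, 4]]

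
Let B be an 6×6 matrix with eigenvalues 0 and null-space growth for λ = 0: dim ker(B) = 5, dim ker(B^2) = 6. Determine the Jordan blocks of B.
Jordan blocks: (0, 2), (0, 1), (0, 1), (0, 1), (0, 1)

λ = 0: successive nullity increments [5, 1] count blocks of size ≥ k; block sizes are [2, 1, 1, 1, 1].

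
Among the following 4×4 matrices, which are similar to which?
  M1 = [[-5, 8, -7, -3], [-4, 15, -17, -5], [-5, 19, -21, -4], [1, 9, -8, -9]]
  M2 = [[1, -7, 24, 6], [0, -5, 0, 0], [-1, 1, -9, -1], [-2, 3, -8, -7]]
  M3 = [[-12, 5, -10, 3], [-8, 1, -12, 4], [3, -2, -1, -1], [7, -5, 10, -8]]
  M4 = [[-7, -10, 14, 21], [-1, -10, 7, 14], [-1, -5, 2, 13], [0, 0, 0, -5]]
1 class: {M1, M2, M3, M4}

Characteristic polynomials: χ_{M1} = (x + 5)^4, χ_{M2} = (x + 5)^4, χ_{M3} = (x + 5)^4, χ_{M4} = (x + 5)^4.

{M1, M2, M3, M4}: invariant factors (x + 5)^2, (x + 5)^2.

Matrices are similar if and only if their invariant-factor lists agree; the partition into similarity classes is {M1, M2, M3, M4}.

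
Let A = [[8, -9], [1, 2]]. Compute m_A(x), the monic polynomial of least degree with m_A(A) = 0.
m_A(x) = (x - 5)^2

The characteristic polynomial factors as (x - 5)^2. The minimal polynomial is ∏(x - λ)^{k_λ} where k_λ is the size of the largest Jordan block at λ.

For λ = 5: rank(A - 5I) = 1, and the largest Jordan block has size 2 (the smallest k with rank((A - 5I)^k) = rank((A - 5I)^(k+1))).

So m_A(x) = (x - 5)^2.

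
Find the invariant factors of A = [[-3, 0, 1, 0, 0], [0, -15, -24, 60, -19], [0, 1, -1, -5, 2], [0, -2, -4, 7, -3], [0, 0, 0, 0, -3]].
(x + 3)^2, (x + 3)^3

The Jordan structure of A has elementary divisors (x + 3)^3, (x + 3)^2. Arranging the block sizes at each eigenvalue in decreasing order and taking row products gives the invariant factors.

Invariant factors (smallest first, each dividing the next): (x + 3)^2, (x + 3)^3.

Check: the last factor (x + 3)^3 is the minimal polynomial, and the product (x + 3)^5 is the characteristic polynomial.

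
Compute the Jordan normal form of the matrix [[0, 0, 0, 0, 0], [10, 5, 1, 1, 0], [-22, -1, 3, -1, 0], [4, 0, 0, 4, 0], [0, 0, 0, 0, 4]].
The characteristic polynomial is det(xI - A) = x(x - 4)^4, so the eigenvalues are 0 (algebraic multiplicity 1), 4 (algebraic multiplicity 4).

For λ = 0: algebraic multiplicity 1 gives one 1×1 block.

For λ = 4: rank(A - 4I) = 2, rank((A - 4I)^2) = 1. The eigenspace has dimension 5 - 2 = 3, so there are 3 Jordan blocks; the rank sequence gives block sizes [2, 1, 1].

Assembling the blocks gives the Jordan form J above.

J = [[0, 0, 0, 0, 0], [0, 4, 1, 0, 0], [0, 0, 4, 0, 0], [0, 0, 0, 4, 0], [0, 0, 0, 0, 4]]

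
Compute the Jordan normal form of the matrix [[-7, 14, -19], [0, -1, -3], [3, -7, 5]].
J = [[-1, 1, 0], [0, -1, 1], [0, 0, -1]]

The characteristic polynomial is det(xI - A) = (x + 1)^3, so the eigenvalues are -1 (algebraic multiplicity 3).

For λ = -1: rank(A + I) = 2, rank((A + I)^2) = 1, rank((A + I)^3) = 0. The eigenspace has dimension 3 - 2 = 1, so there is 1 Jordan block; the rank sequence gives block sizes [3].

Assembling the blocks gives the Jordan form J above.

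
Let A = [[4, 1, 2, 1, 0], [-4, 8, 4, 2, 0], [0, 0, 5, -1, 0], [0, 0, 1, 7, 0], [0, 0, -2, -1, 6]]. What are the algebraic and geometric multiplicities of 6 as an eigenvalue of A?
The characteristic polynomial is (x - 6)^5, so the factor x - 6 appears with exponent 5: the algebraic multiplicity is 5.

rank(A - 6I) = 3, so the eigenspace has dimension 5 - 3 = 2: the geometric multiplicity is 2.

Since 2 < 5, A is not diagonalizable.

algebraic multiplicity 5, geometric multiplicity 2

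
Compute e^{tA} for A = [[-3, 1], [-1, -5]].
A has Jordan form J = [[-4, 1], [0, -4]] with A = PJP^{-1}, so e^{tA} = P e^{tJ} P^{-1}.

For a Jordan block J_k(λ), e^{tJ_k(λ)} = e^{λt} · (I + tN + t^2 N^2/2! + ... + t^{k-1} N^{k-1}/(k-1)!) where N is the nilpotent superdiagonal part.

Assembling the blocks and conjugating back gives the entries of e^{tA} as shown above.

e^{tA} = [[(t + 1)*e^{-4*t}, t*e^{-4*t}], [-t*e^{-4*t}, (1 - t)*e^{-4*t}]]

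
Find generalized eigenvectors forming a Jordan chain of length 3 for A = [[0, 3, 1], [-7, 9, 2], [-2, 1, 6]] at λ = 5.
We seek v_1 ∈ ker((A - 5I)^3) \ ker((A - 5I)^2), then set v_{i+1} = (A - 5I) v_i.

One such chain is v_1 = [[-1, -2, 0]]^T, v_2 = [[-1, -1, 0]]^T, v_3 = [[2, 3, 1]]^T. Check: (A - 5I) v_3 = [[0, 0, 0]]^T = 0.

v_1 = [[-1, -2, 0]]^T, v_2 = [[-1, -1, 0]]^T, v_3 = [[2, 3, 1]]^T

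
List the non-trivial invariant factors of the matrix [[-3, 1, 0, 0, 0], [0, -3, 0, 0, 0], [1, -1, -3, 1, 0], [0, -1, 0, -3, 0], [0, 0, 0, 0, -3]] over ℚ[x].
x + 3, (x + 3)^2, (x + 3)^2

The Jordan structure of A has elementary divisors (x + 3)^2, (x + 3)^2, (x + 3). Arranging the block sizes at each eigenvalue in decreasing order and taking row products gives the invariant factors.

Invariant factors (smallest first, each dividing the next): x + 3, (x + 3)^2, (x + 3)^2.

Check: the last factor (x + 3)^2 is the minimal polynomial, and the product (x + 3)^5 is the characteristic polynomial.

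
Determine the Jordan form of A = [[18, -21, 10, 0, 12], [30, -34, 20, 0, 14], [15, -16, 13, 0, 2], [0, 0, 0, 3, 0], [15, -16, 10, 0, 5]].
The characteristic polynomial is det(xI - A) = (x - 3)^3(x + 2)^2, so the eigenvalues are -2 (algebraic multiplicity 2), 3 (algebraic multiplicity 3).

For λ = -2: rank(A + 2I) = 4, rank((A + 2I)^2) = 3. The eigenspace has dimension 5 - 4 = 1, so there is 1 Jordan block; the rank sequence gives block sizes [2].

For λ = 3: rank(A - 3I) = 2. The eigenspace has dimension 5 - 2 = 3, so there are 3 Jordan blocks; the rank sequence gives block sizes [1, 1, 1].

Assembling the blocks gives the Jordan form J above.

J = [[-2, 1, 0, 0, 0], [0, -2, 0, 0, 0], [0, 0, 3, 0, 0], [0, 0, 0, 3, 0], [0, 0, 0, 0, 3]]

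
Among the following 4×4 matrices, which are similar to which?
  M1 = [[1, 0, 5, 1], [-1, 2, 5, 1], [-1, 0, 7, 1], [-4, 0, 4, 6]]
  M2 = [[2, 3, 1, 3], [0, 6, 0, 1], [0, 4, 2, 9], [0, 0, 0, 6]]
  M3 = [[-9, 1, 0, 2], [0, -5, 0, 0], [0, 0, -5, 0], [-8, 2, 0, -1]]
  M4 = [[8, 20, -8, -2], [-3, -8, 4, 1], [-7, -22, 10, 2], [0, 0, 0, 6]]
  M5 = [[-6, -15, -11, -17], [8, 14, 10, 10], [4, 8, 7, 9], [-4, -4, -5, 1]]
Characteristic polynomials: χ_{M1} = (x - 6)^2(x - 2)^2, χ_{M2} = (x - 6)^2(x - 2)^2, χ_{M3} = (x + 5)^4, χ_{M4} = (x - 6)^2(x - 2)^2, χ_{M5} = (x - 6)^2(x - 2)^2.

{M1}: invariant factors x - 2, (x - 6)^2(x - 2).

{M2, M4, M5}: invariant factors (x - 6)^2(x - 2)^2.

{M3}: invariant factors x + 5, x + 5, (x + 5)^2.

Matrices are similar if and only if their invariant-factor lists agree; the partition into similarity classes is {M1}, {M2, M4, M5}, {M3}.

3 classes: {M1}, {M2, M4, M5}, {M3}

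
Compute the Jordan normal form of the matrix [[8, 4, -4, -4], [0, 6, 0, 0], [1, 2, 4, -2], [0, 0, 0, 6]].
The characteristic polynomial is det(xI - A) = (x - 6)^4, so the eigenvalues are 6 (algebraic multiplicity 4).

For λ = 6: rank(A - 6I) = 1, rank((A - 6I)^2) = 0. The eigenspace has dimension 4 - 1 = 3, so there are 3 Jordan blocks; the rank sequence gives block sizes [2, 1, 1].

Assembling the blocks gives the Jordan form J above.

J = [[6, 1, 0, 0], [0, 6, 0, 0], [0, 0, 6, 0], [0, 0, 0, 6]]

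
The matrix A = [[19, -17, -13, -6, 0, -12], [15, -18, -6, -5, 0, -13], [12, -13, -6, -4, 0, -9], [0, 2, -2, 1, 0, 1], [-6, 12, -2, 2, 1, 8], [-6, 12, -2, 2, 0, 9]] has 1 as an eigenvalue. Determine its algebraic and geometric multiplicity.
algebraic multiplicity 6, geometric multiplicity 3

The characteristic polynomial is (x - 1)^6, so the factor x - 1 appears with exponent 6: the algebraic multiplicity is 6.

rank(A - I) = 3, so the eigenspace has dimension 6 - 3 = 3: the geometric multiplicity is 3.

Since 3 < 6, A is not diagonalizable.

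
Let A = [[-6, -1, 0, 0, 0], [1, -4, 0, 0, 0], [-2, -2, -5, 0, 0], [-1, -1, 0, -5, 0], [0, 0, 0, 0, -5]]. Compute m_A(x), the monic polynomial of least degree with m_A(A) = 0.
m_A(x) = (x + 5)^2

The characteristic polynomial factors as (x + 5)^5. The minimal polynomial is ∏(x - λ)^{k_λ} where k_λ is the size of the largest Jordan block at λ.

For λ = -5: rank(A + 5I) = 1, and the largest Jordan block has size 2 (the smallest k with rank((A + 5I)^k) = rank((A + 5I)^(k+1))).

So m_A(x) = (x + 5)^2.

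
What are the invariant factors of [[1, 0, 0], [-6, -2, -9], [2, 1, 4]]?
x - 1, (x - 1)^2

The Jordan structure of A has elementary divisors (x - 1)^2, (x - 1). Arranging the block sizes at each eigenvalue in decreasing order and taking row products gives the invariant factors.

Invariant factors (smallest first, each dividing the next): x - 1, (x - 1)^2.

Check: the last factor (x - 1)^2 is the minimal polynomial, and the product (x - 1)^3 is the characteristic polynomial.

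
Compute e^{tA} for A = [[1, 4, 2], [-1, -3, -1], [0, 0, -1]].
e^{tA} = [[(2*t + 1)*e^{-t}, 4*t*e^{-t}, 2*t*e^{-t}], [-t*e^{-t}, (1 - 2*t)*e^{-t}, -t*e^{-t}], [0, 0, e^{-t}]]

A has Jordan form J = [[-1, 1, 0], [0, -1, 0], [0, 0, -1]] with A = PJP^{-1}, so e^{tA} = P e^{tJ} P^{-1}.

For a Jordan block J_k(λ), e^{tJ_k(λ)} = e^{λt} · (I + tN + t^2 N^2/2! + ... + t^{k-1} N^{k-1}/(k-1)!) where N is the nilpotent superdiagonal part.

Assembling the blocks and conjugating back gives the entries of e^{tA} as shown above.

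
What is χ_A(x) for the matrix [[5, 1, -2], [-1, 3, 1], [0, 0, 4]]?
χ_A(x) = (x - 4)^3

xI - A = [[x - 5, -1, 2], [1, x - 3, -1], [0, 0, x - 4]].

Expanding det(xI - A) along the first row:
det(xI - A) = + (x - 5)·det([[x - 3, -1], [0, x - 4]]) - (-1)·det([[1, -1], [0, x - 4]]) + (2)·det([[1, x - 3], [0, 0]]).

Evaluating gives χ_A(x) = x^3 - 12x^2 + 48x - 64 = (x - 4)^3.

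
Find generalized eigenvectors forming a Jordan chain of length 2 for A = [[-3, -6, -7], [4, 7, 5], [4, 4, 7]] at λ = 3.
v_1 = [[2, -1, -1]]^T, v_2 = [[1, -1, 0]]^T

We seek v_1 ∈ ker((A - 3I)^2) \ ker(A - 3I), then set v_{i+1} = (A - 3I) v_i.

One such chain is v_1 = [[2, -1, -1]]^T, v_2 = [[1, -1, 0]]^T. Check: (A - 3I) v_2 = [[0, 0, 0]]^T = 0.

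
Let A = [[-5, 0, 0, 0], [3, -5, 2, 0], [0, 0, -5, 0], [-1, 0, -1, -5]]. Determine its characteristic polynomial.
χ_A(x) = (x + 5)^4

xI - A = [[x + 5, 0, 0, 0], [-3, x + 5, -2, 0], [0, 0, x + 5, 0], [1, 0, 1, x + 5]].

Expanding det(xI - A) along the first row:
det(xI - A) = + (x + 5)·det([[x + 5, -2, 0], [0, x + 5, 0], [0, 1, x + 5]]) - (0)·det([[-3, -2, 0], [0, x + 5, 0], [1, 1, x + 5]]) + (0)·det([[-3, x + 5, 0], [0, 0, 0], [1, 0, x + 5]]) - (0)·det([[-3, x + 5, -2], [0, 0, x + 5], [1, 0, 1]]).

Evaluating gives χ_A(x) = x^4 + 20x^3 + 150x^2 + 500x + 625 = (x + 5)^4.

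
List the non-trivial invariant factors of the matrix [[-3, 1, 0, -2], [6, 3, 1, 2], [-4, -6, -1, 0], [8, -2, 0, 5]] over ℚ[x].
The Jordan structure of A has elementary divisors (x - 1)^3, (x - 1). Arranging the block sizes at each eigenvalue in decreasing order and taking row products gives the invariant factors.

Invariant factors (smallest first, each dividing the next): x - 1, (x - 1)^3.

Check: the last factor (x - 1)^3 is the minimal polynomial, and the product (x - 1)^4 is the characteristic polynomial.

x - 1, (x - 1)^3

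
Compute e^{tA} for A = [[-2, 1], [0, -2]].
A has Jordan form J = [[-2, 1], [0, -2]] with A = PJP^{-1}, so e^{tA} = P e^{tJ} P^{-1}.

For a Jordan block J_k(λ), e^{tJ_k(λ)} = e^{λt} · (I + tN + t^2 N^2/2! + ... + t^{k-1} N^{k-1}/(k-1)!) where N is the nilpotent superdiagonal part.

Assembling the blocks and conjugating back gives the entries of e^{tA} as shown above.

e^{tA} = [[e^{-2*t}, t*e^{-2*t}], [0, e^{-2*t}]]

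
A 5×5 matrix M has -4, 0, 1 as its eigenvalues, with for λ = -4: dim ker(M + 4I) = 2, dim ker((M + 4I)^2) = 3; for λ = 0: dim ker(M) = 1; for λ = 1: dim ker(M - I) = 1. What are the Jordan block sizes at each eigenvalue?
Jordan blocks: (-4, 2), (-4, 1), (0, 1), (1, 1)

λ = -4: successive nullity increments [2, 1] count blocks of size ≥ k; block sizes are [2, 1].
λ = 0: successive nullity increments [1] count blocks of size ≥ k; block sizes are [1].
λ = 1: successive nullity increments [1] count blocks of size ≥ k; block sizes are [1].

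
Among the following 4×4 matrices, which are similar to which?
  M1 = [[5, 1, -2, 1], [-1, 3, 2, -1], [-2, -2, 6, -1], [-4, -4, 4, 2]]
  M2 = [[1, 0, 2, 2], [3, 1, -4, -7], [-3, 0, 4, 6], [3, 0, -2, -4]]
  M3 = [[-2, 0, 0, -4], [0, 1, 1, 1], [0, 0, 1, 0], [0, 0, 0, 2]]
Characteristic polynomials: χ_{M1} = (x - 4)^4, χ_{M2} = (x - 2)(x - 1)^2(x + 2), χ_{M3} = (x - 2)(x - 1)^2(x + 2).

{M1}: invariant factors (x - 4)^2, (x - 4)^2.

{M2}: invariant factors x - 1, (x - 2)(x - 1)(x + 2).

{M3}: invariant factors (x - 2)(x - 1)^2(x + 2).

Matrices are similar if and only if their invariant-factor lists agree; the partition into similarity classes is {M1}, {M2}, {M3}.

3 classes: {M1}, {M2}, {M3}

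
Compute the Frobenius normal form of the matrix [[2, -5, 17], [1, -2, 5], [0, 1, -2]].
R = [[0, 0, 5], [1, 0, 4], [0, 1, -2]]

The invariant factors of A (the non-unit diagonal entries of the Smith normal form of xI - A over ℚ[x]) are (x + 1)(x^2 + x - 5), each dividing the next. The characteristic polynomial is their product, (x + 1)(x^2 + x - 5).

The rational canonical form is the block-diagonal matrix of companion matrices C(f_i):
R = [[0, 0, 5], [1, 0, 4], [0, 1, -2]].

Note the characteristic polynomial does not split into linear factors over ℚ, so A has no Jordan form over ℚ; the rational canonical form exists over any field.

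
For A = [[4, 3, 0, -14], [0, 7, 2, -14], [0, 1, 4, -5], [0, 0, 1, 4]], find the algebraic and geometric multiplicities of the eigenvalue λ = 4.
The characteristic polynomial is (x - 5)^3(x - 4), so the factor x - 4 appears with exponent 1: the algebraic multiplicity is 1.

rank(A - 4I) = 3, so the eigenspace has dimension 4 - 3 = 1: the geometric multiplicity is 1.

algebraic multiplicity 1, geometric multiplicity 1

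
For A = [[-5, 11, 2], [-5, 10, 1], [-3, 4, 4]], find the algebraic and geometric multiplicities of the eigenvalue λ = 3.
algebraic multiplicity 3, geometric multiplicity 1

The characteristic polynomial is (x - 3)^3, so the factor x - 3 appears with exponent 3: the algebraic multiplicity is 3.

rank(A - 3I) = 2, so the eigenspace has dimension 3 - 2 = 1: the geometric multiplicity is 1.

Since 1 < 3, A is not diagonalizable.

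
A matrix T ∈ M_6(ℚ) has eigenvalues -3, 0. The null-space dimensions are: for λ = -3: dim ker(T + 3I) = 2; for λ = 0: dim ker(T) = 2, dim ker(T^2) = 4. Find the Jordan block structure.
λ = -3: successive nullity increments [2] count blocks of size ≥ k; block sizes are [1, 1].
λ = 0: successive nullity increments [2, 2] count blocks of size ≥ k; block sizes are [2, 2].

Jordan blocks: (-3, 1), (-3, 1), (0, 2), (0, 2)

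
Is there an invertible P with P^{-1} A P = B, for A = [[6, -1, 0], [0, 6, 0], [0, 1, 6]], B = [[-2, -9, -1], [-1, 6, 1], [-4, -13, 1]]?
trace(A) = 18 but trace(B) = 5. The trace is a similarity invariant, so A and B are not similar.

No.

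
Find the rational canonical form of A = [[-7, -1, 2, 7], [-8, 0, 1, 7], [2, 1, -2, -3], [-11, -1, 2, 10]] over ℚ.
R = [[0, 0, 0, 1], [1, 0, 0, 0], [0, 1, 0, -1], [0, 0, 1, 1]]

The invariant factors of A (the non-unit diagonal entries of the Smith normal form of xI - A over ℚ[x]) are (x - 1)(x^3 + x + 1), each dividing the next. The characteristic polynomial is their product, (x - 1)(x^3 + x + 1).

The rational canonical form is the block-diagonal matrix of companion matrices C(f_i):
R = [[0, 0, 0, 1], [1, 0, 0, 0], [0, 1, 0, -1], [0, 0, 1, 1]].

Note the characteristic polynomial does not split into linear factors over ℚ, so A has no Jordan form over ℚ; the rational canonical form exists over any field.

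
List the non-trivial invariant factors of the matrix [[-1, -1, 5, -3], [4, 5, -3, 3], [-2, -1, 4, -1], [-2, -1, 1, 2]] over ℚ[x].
The Jordan structure of A has elementary divisors (x - 1), (x - 3)^3. Arranging the block sizes at each eigenvalue in decreasing order and taking row products gives the invariant factors.

Invariant factors (smallest first, each dividing the next): (x - 3)^3(x - 1).

Check: the last factor (x - 3)^3(x - 1) is the minimal polynomial, and the product (x - 3)^3(x - 1) is the characteristic polynomial.

(x - 3)^3(x - 1)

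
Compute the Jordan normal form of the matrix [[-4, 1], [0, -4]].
J = [[-4, 1], [0, -4]]

The characteristic polynomial is det(xI - A) = (x + 4)^2, so the eigenvalues are -4 (algebraic multiplicity 2).

For λ = -4: rank(A + 4I) = 1, rank((A + 4I)^2) = 0. The eigenspace has dimension 2 - 1 = 1, so there is 1 Jordan block; the rank sequence gives block sizes [2].

Assembling the blocks gives the Jordan form J above.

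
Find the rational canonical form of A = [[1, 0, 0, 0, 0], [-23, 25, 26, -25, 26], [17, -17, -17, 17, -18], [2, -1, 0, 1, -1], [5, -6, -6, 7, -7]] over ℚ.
The invariant factors of A (the non-unit diagonal entries of the Smith normal form of xI - A over ℚ[x]) are x - 1, (x - 3)(x - 1)^2(x + 3), each dividing the next. The characteristic polynomial is their product, (x - 3)(x - 1)^3(x + 3).

The rational canonical form is the block-diagonal matrix of companion matrices C(f_i):
R = [[1, 0, 0, 0, 0], [0, 0, 0, 0, 9], [0, 1, 0, 0, -18], [0, 0, 1, 0, 8], [0, 0, 0, 1, 2]].

R = [[1, 0, 0, 0, 0], [0, 0, 0, 0, 9], [0, 1, 0, 0, -18], [0, 0, 1, 0, 8], [0, 0, 0, 1, 2]]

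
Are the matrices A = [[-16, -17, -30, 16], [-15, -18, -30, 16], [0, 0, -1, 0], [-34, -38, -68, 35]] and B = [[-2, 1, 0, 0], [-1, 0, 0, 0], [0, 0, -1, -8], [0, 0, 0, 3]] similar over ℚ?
Two matrices over a field are similar if and only if they have the same invariant factors.

Both A and B have characteristic polynomial (x - 3)(x + 1)^3 and minimal polynomial (x - 3)(x + 1)^2. Computing further, both have invariant factors x + 1, (x - 3)(x + 1)^2. Hence A and B are similar.

Yes.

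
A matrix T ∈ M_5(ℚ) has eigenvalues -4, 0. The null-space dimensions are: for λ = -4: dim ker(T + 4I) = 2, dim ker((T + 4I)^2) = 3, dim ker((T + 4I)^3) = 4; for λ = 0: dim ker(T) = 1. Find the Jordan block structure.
Jordan blocks: (-4, 3), (-4, 1), (0, 1)

λ = -4: successive nullity increments [2, 1, 1] count blocks of size ≥ k; block sizes are [3, 1].
λ = 0: successive nullity increments [1] count blocks of size ≥ k; block sizes are [1].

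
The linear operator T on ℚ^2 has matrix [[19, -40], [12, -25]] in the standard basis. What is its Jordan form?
J = [[-5, 0], [0, -1]]

The characteristic polynomial is det(xI - A) = (x + 1)(x + 5), so the eigenvalues are -5 (algebraic multiplicity 1), -1 (algebraic multiplicity 1).

For λ = -5: algebraic multiplicity 1 gives one 1×1 block.

For λ = -1: algebraic multiplicity 1 gives one 1×1 block.

Assembling the blocks gives the Jordan form J above.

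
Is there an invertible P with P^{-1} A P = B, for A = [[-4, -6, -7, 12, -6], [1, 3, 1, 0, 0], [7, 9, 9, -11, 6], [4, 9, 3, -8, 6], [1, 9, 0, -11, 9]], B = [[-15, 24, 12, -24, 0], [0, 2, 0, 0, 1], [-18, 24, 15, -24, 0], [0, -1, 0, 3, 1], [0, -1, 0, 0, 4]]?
Both have characteristic polynomial (x - 3)^4(x + 3), but the minimal polynomial of A is (x - 3)^3(x + 3) while the minimal polynomial of B is (x - 3)^2(x + 3). The minimal polynomial is a similarity invariant, so A and B are not similar.

No.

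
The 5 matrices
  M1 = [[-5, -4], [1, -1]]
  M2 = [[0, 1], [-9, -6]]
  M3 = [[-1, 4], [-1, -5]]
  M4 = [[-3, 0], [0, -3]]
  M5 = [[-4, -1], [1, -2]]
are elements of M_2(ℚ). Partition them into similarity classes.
Characteristic polynomials: χ_{M1} = (x + 3)^2, χ_{M2} = (x + 3)^2, χ_{M3} = (x + 3)^2, χ_{M4} = (x + 3)^2, χ_{M5} = (x + 3)^2.

{M1, M2, M3, M5}: invariant factors (x + 3)^2.

{M4}: invariant factors x + 3, x + 3.

Matrices are similar if and only if their invariant-factor lists agree; the partition into similarity classes is {M1, M2, M3, M5}, {M4}.

2 classes: {M1, M2, M3, M5}, {M4}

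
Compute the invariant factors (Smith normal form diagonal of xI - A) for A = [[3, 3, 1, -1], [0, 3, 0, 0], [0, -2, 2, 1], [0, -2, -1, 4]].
(x - 3)^2, (x - 3)^2

The Jordan structure of A has elementary divisors (x - 3)^2, (x - 3)^2. Arranging the block sizes at each eigenvalue in decreasing order and taking row products gives the invariant factors.

Invariant factors (smallest first, each dividing the next): (x - 3)^2, (x - 3)^2.

Check: the last factor (x - 3)^2 is the minimal polynomial, and the product (x - 3)^4 is the characteristic polynomial.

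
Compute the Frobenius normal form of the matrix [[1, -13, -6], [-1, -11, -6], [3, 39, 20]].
The invariant factors of A (the non-unit diagonal entries of the Smith normal form of xI - A over ℚ[x]) are x - 2, (x - 6)(x - 2), each dividing the next. The characteristic polynomial is their product, (x - 6)(x - 2)^2.

The rational canonical form is the block-diagonal matrix of companion matrices C(f_i):
R = [[2, 0, 0], [0, 0, -12], [0, 1, 8]].

R = [[2, 0, 0], [0, 0, -12], [0, 1, 8]]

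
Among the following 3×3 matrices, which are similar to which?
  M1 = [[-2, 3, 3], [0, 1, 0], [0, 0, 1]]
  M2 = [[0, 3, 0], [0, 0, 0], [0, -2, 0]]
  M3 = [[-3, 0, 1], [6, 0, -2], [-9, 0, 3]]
Characteristic polynomials: χ_{M1} = (x - 1)^2(x + 2), χ_{M2} = x^3, χ_{M3} = x^3.

{M1}: invariant factors x - 1, (x - 1)(x + 2).

{M2, M3}: invariant factors x, x^2.

Matrices are similar if and only if their invariant-factor lists agree; the partition into similarity classes is {M1}, {M2, M3}.

2 classes: {M1}, {M2, M3}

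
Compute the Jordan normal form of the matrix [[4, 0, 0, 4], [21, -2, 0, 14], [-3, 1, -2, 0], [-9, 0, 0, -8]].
The characteristic polynomial is det(xI - A) = (x + 2)^4, so the eigenvalues are -2 (algebraic multiplicity 4).

For λ = -2: rank(A + 2I) = 2, rank((A + 2I)^2) = 1, rank((A + 2I)^3) = 0. The eigenspace has dimension 4 - 2 = 2, so there are 2 Jordan blocks; the rank sequence gives block sizes [3, 1].

Assembling the blocks gives the Jordan form J above.

J = [[-2, 1, 0, 0], [0, -2, 1, 0], [0, 0, -2, 0], [0, 0, 0, -2]]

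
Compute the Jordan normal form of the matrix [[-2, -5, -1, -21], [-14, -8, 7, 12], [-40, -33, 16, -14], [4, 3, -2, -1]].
The characteristic polynomial is det(xI - A) = (x - 3)^3(x + 4), so the eigenvalues are -4 (algebraic multiplicity 1), 3 (algebraic multiplicity 3).

For λ = -4: algebraic multiplicity 1 gives one 1×1 block.

For λ = 3: rank(A - 3I) = 3, rank((A - 3I)^2) = 2, rank((A - 3I)^3) = 1. The eigenspace has dimension 4 - 3 = 1, so there is 1 Jordan block; the rank sequence gives block sizes [3].

Assembling the blocks gives the Jordan form J above.

J = [[-4, 0, 0, 0], [0, 3, 1, 0], [0, 0, 3, 1], [0, 0, 0, 3]]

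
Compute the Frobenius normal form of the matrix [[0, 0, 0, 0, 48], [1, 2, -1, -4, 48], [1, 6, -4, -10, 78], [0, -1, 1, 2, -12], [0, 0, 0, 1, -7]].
The invariant factors of A (the non-unit diagonal entries of the Smith normal form of xI - A over ℚ[x]) are (x + 3)(x + 4)(x^3 - 4), each dividing the next. The characteristic polynomial is their product, (x + 3)(x + 4)(x^3 - 4).

The rational canonical form is the block-diagonal matrix of companion matrices C(f_i):
R = [[0, 0, 0, 0, 48], [1, 0, 0, 0, 28], [0, 1, 0, 0, 4], [0, 0, 1, 0, -12], [0, 0, 0, 1, -7]].

Note the characteristic polynomial does not split into linear factors over ℚ, so A has no Jordan form over ℚ; the rational canonical form exists over any field.

R = [[0, 0, 0, 0, 48], [1, 0, 0, 0, 28], [0, 1, 0, 0, 4], [0, 0, 1, 0, -12], [0, 0, 0, 1, -7]]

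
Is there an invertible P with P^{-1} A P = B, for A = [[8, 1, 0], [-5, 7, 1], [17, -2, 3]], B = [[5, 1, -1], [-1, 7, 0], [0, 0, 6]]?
Yes.

Two matrices over a field are similar if and only if they have the same invariant factors.

Both A and B have characteristic polynomial (x - 6)^3 and minimal polynomial (x - 6)^3. Computing further, both have invariant factors (x - 6)^3. Hence A and B are similar.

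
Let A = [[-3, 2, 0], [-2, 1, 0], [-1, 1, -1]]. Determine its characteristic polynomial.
χ_A(x) = (x + 1)^3

xI - A = [[x + 3, -2, 0], [2, x - 1, 0], [1, -1, x + 1]].

Expanding det(xI - A) along the first row:
det(xI - A) = + (x + 3)·det([[x - 1, 0], [-1, x + 1]]) - (-2)·det([[2, 0], [1, x + 1]]) + (0)·det([[2, x - 1], [1, -1]]).

Evaluating gives χ_A(x) = x^3 + 3x^2 + 3x + 1 = (x + 1)^3.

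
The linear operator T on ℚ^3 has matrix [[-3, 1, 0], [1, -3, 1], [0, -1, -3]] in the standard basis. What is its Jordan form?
The characteristic polynomial is det(xI - A) = (x + 3)^3, so the eigenvalues are -3 (algebraic multiplicity 3).

For λ = -3: rank(A + 3I) = 2, rank((A + 3I)^2) = 1, rank((A + 3I)^3) = 0. The eigenspace has dimension 3 - 2 = 1, so there is 1 Jordan block; the rank sequence gives block sizes [3].

Assembling the blocks gives the Jordan form J above.

J = [[-3, 1, 0], [0, -3, 1], [0, 0, -3]]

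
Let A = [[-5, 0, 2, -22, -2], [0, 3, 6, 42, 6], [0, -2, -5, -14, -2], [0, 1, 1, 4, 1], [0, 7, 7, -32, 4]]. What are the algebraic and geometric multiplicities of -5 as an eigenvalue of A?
The characteristic polynomial is (x - 6)^2(x + 3)^2(x + 5), so the factor x + 5 appears with exponent 1: the algebraic multiplicity is 1.

rank(A + 5I) = 4, so the eigenspace has dimension 5 - 4 = 1: the geometric multiplicity is 1.

algebraic multiplicity 1, geometric multiplicity 1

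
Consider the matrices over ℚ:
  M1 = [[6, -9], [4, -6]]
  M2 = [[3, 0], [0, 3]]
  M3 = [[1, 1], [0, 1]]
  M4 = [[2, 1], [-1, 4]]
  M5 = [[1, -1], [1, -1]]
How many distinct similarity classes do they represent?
4 classes: {M1, M5}, {M2}, {M3}, {M4}

Characteristic polynomials: χ_{M1} = x^2, χ_{M2} = (x - 3)^2, χ_{M3} = (x - 1)^2, χ_{M4} = (x - 3)^2, χ_{M5} = x^2.

{M1, M5}: invariant factors x^2.

{M2}: invariant factors x - 3, x - 3.

{M3}: invariant factors (x - 1)^2.

{M4}: invariant factors (x - 3)^2.

Matrices are similar if and only if their invariant-factor lists agree; the partition into similarity classes is {M1, M5}, {M2}, {M3}, {M4}.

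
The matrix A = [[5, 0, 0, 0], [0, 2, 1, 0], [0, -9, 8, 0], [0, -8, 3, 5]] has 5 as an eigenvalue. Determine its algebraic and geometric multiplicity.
algebraic multiplicity 4, geometric multiplicity 2

The characteristic polynomial is (x - 5)^4, so the factor x - 5 appears with exponent 4: the algebraic multiplicity is 4.

rank(A - 5I) = 2, so the eigenspace has dimension 4 - 2 = 2: the geometric multiplicity is 2.

Since 2 < 4, A is not diagonalizable.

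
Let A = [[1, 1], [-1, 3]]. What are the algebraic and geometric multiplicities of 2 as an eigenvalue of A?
The characteristic polynomial is (x - 2)^2, so the factor x - 2 appears with exponent 2: the algebraic multiplicity is 2.

rank(A - 2I) = 1, so the eigenspace has dimension 2 - 1 = 1: the geometric multiplicity is 1.

Since 1 < 2, A is not diagonalizable.

algebraic multiplicity 2, geometric multiplicity 1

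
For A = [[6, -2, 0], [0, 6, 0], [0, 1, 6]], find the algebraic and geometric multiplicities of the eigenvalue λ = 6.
The characteristic polynomial is (x - 6)^3, so the factor x - 6 appears with exponent 3: the algebraic multiplicity is 3.

rank(A - 6I) = 1, so the eigenspace has dimension 3 - 1 = 2: the geometric multiplicity is 2.

Since 2 < 3, A is not diagonalizable.

algebraic multiplicity 3, geometric multiplicity 2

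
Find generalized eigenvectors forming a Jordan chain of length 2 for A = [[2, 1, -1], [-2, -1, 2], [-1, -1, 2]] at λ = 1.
v_1 = [[0, 1, 0]]^T, v_2 = [[1, -2, -1]]^T

We seek v_1 ∈ ker((A - I)^2) \ ker(A - I), then set v_{i+1} = (A - I) v_i.

One such chain is v_1 = [[0, 1, 0]]^T, v_2 = [[1, -2, -1]]^T. Check: (A - I) v_2 = [[0, 0, 0]]^T = 0.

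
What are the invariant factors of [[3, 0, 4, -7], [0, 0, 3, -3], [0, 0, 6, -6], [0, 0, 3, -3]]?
x, x(x - 3)^2

The Jordan structure of A has elementary divisors x, x, (x - 3)^2. Arranging the block sizes at each eigenvalue in decreasing order and taking row products gives the invariant factors.

Invariant factors (smallest first, each dividing the next): x, x(x - 3)^2.

Check: the last factor x(x - 3)^2 is the minimal polynomial, and the product x^2(x - 3)^2 is the characteristic polynomial.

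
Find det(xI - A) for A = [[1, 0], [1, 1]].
χ_A(x) = (x - 1)^2

xI - A = [[x - 1, 0], [-1, x - 1]].

Expanding det(xI - A) along the first row:
det(xI - A) = + (x - 1)·det([[x - 1]]) - (0)·det([[-1]]).

Evaluating gives χ_A(x) = x^2 - 2x + 1 = (x - 1)^2.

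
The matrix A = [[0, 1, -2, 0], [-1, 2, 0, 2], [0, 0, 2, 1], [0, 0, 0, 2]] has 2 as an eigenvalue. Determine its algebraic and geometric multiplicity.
The characteristic polynomial is (x - 2)^2(x - 1)^2, so the factor x - 2 appears with exponent 2: the algebraic multiplicity is 2.

rank(A - 2I) = 3, so the eigenspace has dimension 4 - 3 = 1: the geometric multiplicity is 1.

Since 1 < 2, A is not diagonalizable.

algebraic multiplicity 2, geometric multiplicity 1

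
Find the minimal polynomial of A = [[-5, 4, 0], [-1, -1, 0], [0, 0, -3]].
The characteristic polynomial factors as (x + 3)^3. The minimal polynomial is ∏(x - λ)^{k_λ} where k_λ is the size of the largest Jordan block at λ.

For λ = -3: rank(A + 3I) = 1, and the largest Jordan block has size 2 (the smallest k with rank((A + 3I)^k) = rank((A + 3I)^(k+1))).

So m_A(x) = (x + 3)^2.

m_A(x) = (x + 3)^2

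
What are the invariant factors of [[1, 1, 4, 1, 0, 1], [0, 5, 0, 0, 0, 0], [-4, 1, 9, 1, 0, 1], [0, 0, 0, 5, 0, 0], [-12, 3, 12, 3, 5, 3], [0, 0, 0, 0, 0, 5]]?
x - 5, x - 5, x - 5, x - 5, (x - 5)^2

The Jordan structure of A has elementary divisors (x - 5)^2, (x - 5), (x - 5), (x - 5), (x - 5). Arranging the block sizes at each eigenvalue in decreasing order and taking row products gives the invariant factors.

Invariant factors (smallest first, each dividing the next): x - 5, x - 5, x - 5, x - 5, (x - 5)^2.

Check: the last factor (x - 5)^2 is the minimal polynomial, and the product (x - 5)^6 is the characteristic polynomial.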